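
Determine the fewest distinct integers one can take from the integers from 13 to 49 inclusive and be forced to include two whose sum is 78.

28

Group the elements by complementary pair {x, 78−x}: {29,49}, {30,48}, {31,47}, …, giving 10 two-element pairs, the single value 39 (it cannot pair with itself since the integers are distinct), and 16 integers whose partner 78−x falls outside [13,49].
By pigeonhole, treating each of those 27 groups as a pigeonhole, one can pick one integer per group — 27 integers — with no two summing to 78.
The 28th integer lands in an occupied pair, forcing a sum of 78.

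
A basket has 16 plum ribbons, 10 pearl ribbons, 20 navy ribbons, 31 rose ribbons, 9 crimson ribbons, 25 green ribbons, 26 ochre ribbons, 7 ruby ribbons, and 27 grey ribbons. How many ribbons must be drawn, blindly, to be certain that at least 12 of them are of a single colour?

93

Pigeonhole: put each drawn ribbon into a box by colour. The largest draw with every box below 12 takes min(count, 11) from each colour; colours with fewer than 11 contribute all they have.
Σ min(cᵢ, 11) = 11 + 10 + 11 + 11 + 9 + 11 + 11 + 7 + 11 = 92.
Draw number 92 + 1 = 93 must push one box to 12.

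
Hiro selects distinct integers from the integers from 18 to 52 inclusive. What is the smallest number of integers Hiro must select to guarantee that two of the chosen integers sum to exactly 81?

24

A set avoiding the sum 81 can contain at most one of each pair {x, 81−x}, plus the 11 elements whose complement lies outside the range.
The integers 18, …, 40 (23 of them) are such a set: any two sum to at least 18+19 = 37 and at most 39+40 = 79 < 81.
Any 24th integer completes one of the 12 pairs, so 24 choices force a sum of 81.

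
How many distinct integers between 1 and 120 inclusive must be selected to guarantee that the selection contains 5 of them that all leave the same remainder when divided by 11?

45

By pigeonhole, the 11 residue classes mod 11 are the pigeonholes.
With 44 integers one could put 4 in each residue class and have no class reach 5.
The 45th integer pushes some class to 5, so 11·4 + 1 = 45.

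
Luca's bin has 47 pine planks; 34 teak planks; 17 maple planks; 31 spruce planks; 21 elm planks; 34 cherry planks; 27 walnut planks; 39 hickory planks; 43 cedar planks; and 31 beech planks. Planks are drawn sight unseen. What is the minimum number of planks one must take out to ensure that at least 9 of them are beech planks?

In the worst case for collecting beech planks, every non-beech plank comes out first.
There are 47 + 34 + 17 + 31 + 21 + 34 + 27 + 39 + 43 = 293 non-beech planks altogether.
After those, each further plank must be beech, so 293 + 9 = 302 draws guarantee 9 beech planks.

302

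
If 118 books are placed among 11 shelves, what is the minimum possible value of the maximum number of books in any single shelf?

Pigeonhole: the 11 shelves are the holes and the 118 books are the pigeons.
If every shelf held at most 10 books, the total would be at most 11 × 10 = 110, which is less than 118.
So some shelf holds at least ⌈118/11⌉ = 11 books.

11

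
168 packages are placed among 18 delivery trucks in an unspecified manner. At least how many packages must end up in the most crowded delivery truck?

10

Pigeonhole: the 18 delivery trucks are the holes and the 168 packages are the pigeons.
If every delivery truck held at most 9 packages, the total would be at most 18 × 9 = 162, which is less than 168.
So some delivery truck holds at least ⌈168/18⌉ = 10 packages.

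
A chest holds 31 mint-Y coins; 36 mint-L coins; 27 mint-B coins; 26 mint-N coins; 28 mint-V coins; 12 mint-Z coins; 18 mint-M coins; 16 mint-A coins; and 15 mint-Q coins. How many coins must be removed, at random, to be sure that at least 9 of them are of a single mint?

73

By the pigeonhole principle, the 9 mints are the holes; the coins drawn are the pigeons.
To avoid 9 of any one mint, the worst case takes at most 8 of each mint.
That gives 8 + 8 + 8 + 8 + 8 + 8 + 8 + 8 + 8 = 72 coins with no mint reaching 9.
The next coin forces some mint to 9, so 72 + 1 = 73.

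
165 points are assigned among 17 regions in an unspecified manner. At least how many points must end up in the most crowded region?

By the pigeonhole principle, the 17 regions are the holes and the 165 points are the pigeons.
If every region held at most 9 points, the total would be at most 17 × 9 = 153, which is less than 165.
So some region holds at least ⌈165/17⌉ = 10 points.

10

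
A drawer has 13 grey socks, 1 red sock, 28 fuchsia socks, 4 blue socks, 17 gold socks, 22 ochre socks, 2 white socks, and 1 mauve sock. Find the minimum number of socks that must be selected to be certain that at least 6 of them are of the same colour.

An adversary could hand out at most 5 socks per colour (4 colours run out sooner): 5 + 1 + 5 + 4 + 5 + 5 + 2 + 1 = 28 socks and still no colour has 6.
By the pigeonhole principle, one more sock lands in a colour already at 5, so 29 draws are enough and 28 are not.

29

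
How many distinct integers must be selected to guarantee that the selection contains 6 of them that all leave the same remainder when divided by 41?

206

Pigeonhole: the 41 residue classes mod 41 are the pigeonholes.
With 205 integers one could put 5 in each residue class and have no class reach 6.
The 206th integer pushes some class to 6, so 41·5 + 1 = 206.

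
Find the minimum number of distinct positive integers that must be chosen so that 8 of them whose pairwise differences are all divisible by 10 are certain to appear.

Integers whose pairwise differences are multiples of 10 are exactly those sharing a remainder mod 10. The 10 residue classes mod 10 are the pigeonholes.
With 70 integers one could put 7 in each residue class and have no class reach 8.
The 71st integer pushes some class to 8, so 10·7 + 1 = 71.

71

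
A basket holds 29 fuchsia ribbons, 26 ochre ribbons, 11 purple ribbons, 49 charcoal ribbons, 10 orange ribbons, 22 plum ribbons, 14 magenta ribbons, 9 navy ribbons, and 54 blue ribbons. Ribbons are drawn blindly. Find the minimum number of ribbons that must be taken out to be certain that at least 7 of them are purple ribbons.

In the worst case for collecting purple ribbons, every non-purple ribbon comes out first.
There are 29 + 26 + 49 + 10 + 22 + 14 + 9 + 54 = 213 non-purple ribbons altogether.
After those, each further ribbon must be purple, so 213 + 7 = 220 draws guarantee 7 purple ribbons.

220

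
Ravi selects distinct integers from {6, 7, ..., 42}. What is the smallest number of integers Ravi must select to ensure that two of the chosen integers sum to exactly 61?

Group the elements by complementary pair {x, 61−x}: {19,42}, {20,41}, {21,40}, …, giving 12 two-element pairs and 13 integers whose partner 61−x falls outside [6,42].
Treating each of those 25 groups as a pigeonhole, one can pick one integer per group — 25 integers — with no two summing to 61.
The 26th integer lands in an occupied pair, forcing a sum of 61.

26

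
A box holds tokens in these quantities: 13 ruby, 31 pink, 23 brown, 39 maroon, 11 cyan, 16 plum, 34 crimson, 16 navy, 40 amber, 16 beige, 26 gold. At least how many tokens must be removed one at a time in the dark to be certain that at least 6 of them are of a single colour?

An adversary could hand out at most 5 tokens per colour: 5 + 5 + 5 + 5 + 5 + 5 + 5 + 5 + 5 + 5 + 5 = 55 tokens and still no colour has 6.
Pigeonhole: one more token lands in a colour already at 5, so 56 draws are enough and 55 are not.

56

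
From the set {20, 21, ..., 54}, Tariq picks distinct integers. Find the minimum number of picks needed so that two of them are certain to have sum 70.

A set avoiding the sum 70 can contain at most one of each pair {x, 70−x}, plus the 5 elements whose complement lies outside the range or equal to its own complement.
The integers 35, …, 54 (20 of them) are such a set: any two sum to at least 35+36 = 71 > 70.
Any 21st integer completes one of the 15 pairs, so 21 choices force a sum of 70.

21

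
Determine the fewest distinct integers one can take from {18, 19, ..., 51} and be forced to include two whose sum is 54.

26

Group the elements by complementary pair {x, 54−x}: {18,36}, {19,35}, {20,34}, …, giving 9 two-element pairs, the single value 27 (it cannot pair with itself since the integers are distinct), and 15 integers whose partner 54−x falls outside [18,51].
By the pigeonhole principle, treating each of those 25 groups as a pigeonhole, one can pick one integer per group — 25 integers — with no two summing to 54.
The 26th integer lands in an occupied pair, forcing a sum of 54.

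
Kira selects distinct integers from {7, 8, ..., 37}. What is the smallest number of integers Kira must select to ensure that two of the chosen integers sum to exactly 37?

20

A set avoiding the sum 37 can contain at most one of each pair {x, 37−x}, plus the 7 elements whose complement lies outside the range.
The integers 19, …, 37 (19 of them) are such a set: any two sum to at least 19+20 = 39 > 37.
Pigeonhole: any 20th integer completes one of the 12 pairs, so 20 choices force a sum of 37.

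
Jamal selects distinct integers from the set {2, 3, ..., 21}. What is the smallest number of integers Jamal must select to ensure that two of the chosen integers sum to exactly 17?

A set avoiding the sum 17 can contain at most one of each pair {x, 17−x}, plus the 6 elements whose complement lies outside the range.
The integers 9, …, 21 (13 of them) are such a set: any two sum to at least 9+10 = 19 > 17.
Pigeonhole: any 14th integer completes one of the 7 pairs, so 14 choices force a sum of 17.

14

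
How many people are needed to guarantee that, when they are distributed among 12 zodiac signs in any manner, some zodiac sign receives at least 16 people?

With 180 people one could put exactly 15 in each of the 12 zodiac signs, and no zodiac sign would reach 16.
One more person must land in a zodiac sign that already has 15, giving it 16.
So 12 × 15 + 1 = 181 people are required.

181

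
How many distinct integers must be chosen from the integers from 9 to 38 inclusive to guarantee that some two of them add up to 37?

21

A set avoiding the sum 37 can contain at most one of each pair {x, 37−x}, plus the 10 elements whose complement lies outside the range.
The integers 19, …, 38 (20 of them) are such a set: any two sum to at least 19+20 = 39 > 37.
By the pigeonhole principle, any 21st integer completes one of the 10 pairs, so 21 choices force a sum of 37.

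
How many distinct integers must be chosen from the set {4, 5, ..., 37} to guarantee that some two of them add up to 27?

25

Two chosen integers sum to 27 exactly when both halves of some pair {x, 27−x} with 4 ≤ x ≤ 27−x ≤ 23 are chosen — 10 such pairs.
The remaining 14 elements (those with no distinct partner in range) can never complete a 27-sum, so the worst case takes all of them and one from each pair: 14 + 10 = 24.
The 25th integer has to be the second member of some pair, so 24 + 1 = 25.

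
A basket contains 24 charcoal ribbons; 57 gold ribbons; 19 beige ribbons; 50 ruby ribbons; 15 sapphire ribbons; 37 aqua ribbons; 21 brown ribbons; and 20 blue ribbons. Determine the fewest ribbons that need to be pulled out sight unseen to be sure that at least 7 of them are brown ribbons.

229

In the worst case for collecting brown ribbons, every non-brown ribbon comes out first.
There are 24 + 57 + 19 + 50 + 15 + 37 + 20 = 222 non-brown ribbons altogether.
After those, each further ribbon must be brown, so 222 + 7 = 229 draws guarantee 7 brown ribbons.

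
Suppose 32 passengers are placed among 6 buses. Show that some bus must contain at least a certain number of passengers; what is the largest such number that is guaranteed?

6

The 6 buses are the holes and the 32 passengers are the pigeons.
If every bus held at most 5 passengers, the total would be at most 6 × 5 = 30, which is less than 32.
So some bus holds at least ⌈32/6⌉ = 6 passengers.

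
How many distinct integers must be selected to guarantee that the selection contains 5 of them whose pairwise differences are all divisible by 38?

Integers whose pairwise differences are multiples of 38 are exactly those sharing a remainder mod 38. The 38 residue classes mod 38 are the pigeonholes.
With 152 integers one could put 4 in each residue class and have no class reach 5.
The 153rd integer pushes some class to 5, so 38·4 + 1 = 153.

153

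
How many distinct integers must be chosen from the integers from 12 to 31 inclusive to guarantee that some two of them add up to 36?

Group the elements by complementary pair {x, 36−x}: {12,24}, {13,23}, {14,22}, …, giving 6 two-element pairs, the single value 18 (it cannot pair with itself since the integers are distinct), and 7 integers whose partner 36−x falls outside [12,31].
By the pigeonhole principle, treating each of those 14 groups as a pigeonhole, one can pick one integer per group — 14 integers — with no two summing to 36.
The 15th integer lands in an occupied pair, forcing a sum of 36.

15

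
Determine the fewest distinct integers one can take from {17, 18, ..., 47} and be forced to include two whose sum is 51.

A set avoiding the sum 51 can contain at most one of each pair {x, 51−x}, plus the 13 elements whose complement lies outside the range.
The integers 26, …, 47 (22 of them) are such a set: any two sum to at least 26+27 = 53 > 51.
By the pigeonhole principle, any 23rd integer completes one of the 9 pairs, so 23 choices force a sum of 51.

23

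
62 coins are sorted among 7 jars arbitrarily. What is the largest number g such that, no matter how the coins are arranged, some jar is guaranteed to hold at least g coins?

The 7 jars are the holes and the 62 coins are the pigeons.
If every jar held at most 8 coins, the total would be at most 7 × 8 = 56, which is less than 62.
So some jar holds at least ⌈62/7⌉ = 9 coins.

9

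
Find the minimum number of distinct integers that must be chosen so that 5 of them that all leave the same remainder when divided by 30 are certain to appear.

Pigeonhole: the 30 residue classes mod 30 are the pigeonholes.
With 120 integers one could put 4 in each residue class and have no class reach 5.
The 121st integer pushes some class to 5, so 30·4 + 1 = 121.

121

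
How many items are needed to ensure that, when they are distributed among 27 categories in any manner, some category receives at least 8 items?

With 189 items one could put exactly 7 in each of the 27 categories, and no category would reach 8.
By the pigeonhole principle, one more item must land in a category that already has 7, giving it 8.
So 27 × 7 + 1 = 190 items are required.

190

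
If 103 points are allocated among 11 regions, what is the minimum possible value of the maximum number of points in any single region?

10

By the pigeonhole principle, the 11 regions are the holes and the 103 points are the pigeons.
If every region held at most 9 points, the total would be at most 11 × 9 = 99, which is less than 103.
So some region holds at least ⌈103/11⌉ = 10 points.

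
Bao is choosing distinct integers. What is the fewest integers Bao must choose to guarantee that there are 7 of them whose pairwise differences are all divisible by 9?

55

Integers whose pairwise differences are multiples of 9 are exactly those sharing a remainder mod 9. By pigeonhole, the 9 residue classes mod 9 are the pigeonholes.
With 54 integers one could put 6 in each residue class and have no class reach 7.
The 55th integer pushes some class to 7, so 9·6 + 1 = 55.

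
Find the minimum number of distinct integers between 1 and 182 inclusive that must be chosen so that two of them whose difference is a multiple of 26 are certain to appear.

Integers whose pairwise differences are multiples of 26 are exactly those sharing a remainder mod 26. The 26 residue classes mod 26 are the pigeonholes.
With 26 integers one could put 1 in each residue class and have no class reach 2.
The 27th integer pushes some class to 2, so 26·1 + 1 = 27.

27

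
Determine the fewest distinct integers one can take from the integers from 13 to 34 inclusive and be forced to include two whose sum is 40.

Two chosen integers sum to 40 exactly when both halves of some pair {x, 40−x} with 13 ≤ x ≤ 40−x ≤ 27 are chosen — 7 such pairs.
The remaining 8 elements (those with no distinct partner in range) can never complete a 40-sum, so the worst case takes all of them and one from each pair: 8 + 7 = 15.
By the pigeonhole principle, the 16th integer has to be the second member of some pair, so 15 + 1 = 16.

16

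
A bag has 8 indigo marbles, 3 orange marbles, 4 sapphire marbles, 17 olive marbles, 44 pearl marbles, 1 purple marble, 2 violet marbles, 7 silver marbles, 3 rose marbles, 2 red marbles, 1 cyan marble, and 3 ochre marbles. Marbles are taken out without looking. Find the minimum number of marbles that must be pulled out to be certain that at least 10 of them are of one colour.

53

Put each drawn marble into a box by colour. The largest draw with every box below 10 takes min(count, 9) from each colour; colours with fewer than 9 contribute all they have.
Σ min(cᵢ, 9) = 8 + 3 + 4 + 9 + 9 + 1 + 2 + 7 + 3 + 2 + 1 + 3 = 52.
Draw number 52 + 1 = 53 must push one box to 10.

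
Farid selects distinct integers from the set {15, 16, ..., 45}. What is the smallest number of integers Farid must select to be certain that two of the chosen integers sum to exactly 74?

24

Two chosen integers sum to 74 exactly when both halves of some pair {x, 74−x} with 29 ≤ x ≤ 74−x ≤ 45 are chosen — 8 such pairs.
The remaining 15 elements (those with no distinct partner in range) can never complete a 74-sum, so the worst case takes all of them and one from each pair: 15 + 8 = 23.
The 24th integer has to be the second member of some pair, so 23 + 1 = 24.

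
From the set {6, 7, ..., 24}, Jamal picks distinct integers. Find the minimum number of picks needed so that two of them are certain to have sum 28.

Group the elements by complementary pair {x, 28−x}: {6,22}, {7,21}, {8,20}, …, giving 8 two-element pairs, the single value 14 (it cannot pair with itself since the integers are distinct), and 2 integers whose partner 28−x falls outside [6,24].
Pigeonhole: treating each of those 11 groups as a pigeonhole, one can pick one integer per group — 11 integers — with no two summing to 28.
The 12th integer lands in an occupied pair, forcing a sum of 28.

12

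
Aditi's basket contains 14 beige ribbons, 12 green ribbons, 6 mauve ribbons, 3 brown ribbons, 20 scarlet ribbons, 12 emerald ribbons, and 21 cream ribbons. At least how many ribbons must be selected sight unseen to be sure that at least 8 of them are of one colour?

By pigeonhole, put each drawn ribbon into a box by colour. The largest draw with every box below 8 takes min(count, 7) from each colour; colours with fewer than 7 contribute all they have.
Σ min(cᵢ, 7) = 7 + 7 + 6 + 3 + 7 + 7 + 7 = 44.
Draw number 44 + 1 = 45 must push one box to 8.

45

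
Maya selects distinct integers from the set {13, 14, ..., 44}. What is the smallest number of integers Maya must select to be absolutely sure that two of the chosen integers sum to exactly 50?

Group the elements by complementary pair {x, 50−x}: {13,37}, {14,36}, {15,35}, …, giving 12 two-element pairs; the single value 25 (it cannot pair with itself since the integers are distinct); and 7 integers whose partner 50−x falls outside [13,44].
Treating each of those 20 groups as a pigeonhole, one can pick one integer per group — 20 integers — with no two summing to 50.
The 21st integer lands in an occupied pair, forcing a sum of 50.

21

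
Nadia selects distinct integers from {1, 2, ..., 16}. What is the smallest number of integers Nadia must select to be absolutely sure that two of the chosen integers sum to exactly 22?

12

A set avoiding the sum 22 can contain at most one of each pair {x, 22−x}, plus the 6 elements whose complement lies outside the range or equal to its own complement.
The integers 1, …, 11 (11 of them) are such a set: any two sum to at least 1+2 = 3 and at most 10+11 = 21 < 22.
Pigeonhole: any 12th integer completes one of the 5 pairs, so 12 choices force a sum of 22.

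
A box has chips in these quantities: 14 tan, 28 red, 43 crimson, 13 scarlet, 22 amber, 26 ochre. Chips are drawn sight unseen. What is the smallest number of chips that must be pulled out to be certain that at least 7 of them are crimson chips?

In the worst case for collecting crimson chips, every non-crimson chip comes out first.
There are 14 + 28 + 13 + 22 + 26 = 103 non-crimson chips altogether.
After those, each further chip must be crimson, so 103 + 7 = 110 draws guarantee 7 crimson chips.

110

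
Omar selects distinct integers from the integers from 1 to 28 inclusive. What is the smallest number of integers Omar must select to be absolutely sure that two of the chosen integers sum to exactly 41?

21

A set avoiding the sum 41 can contain at most one of each pair {x, 41−x}, plus the 12 elements whose complement lies outside the range.
The integers 1, …, 20 (20 of them) are such a set: any two sum to at least 1+2 = 3 and at most 19+20 = 39 < 41.
Any 21st integer completes one of the 8 pairs, so 21 choices force a sum of 41.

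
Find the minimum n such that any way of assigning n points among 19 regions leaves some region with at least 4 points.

58

With 57 points one could put exactly 3 in each of the 19 regions, and no region would reach 4.
One more point must land in a region that already has 3, giving it 4.
So 19 × 3 + 1 = 58 points are required.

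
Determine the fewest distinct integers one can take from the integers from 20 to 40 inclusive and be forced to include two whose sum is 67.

15

Two chosen integers sum to 67 exactly when both halves of some pair {x, 67−x} with 27 ≤ x ≤ 67−x ≤ 40 are chosen — 7 such pairs.
The remaining 7 elements (those with no distinct partner in range) can never complete a 67-sum, so the worst case takes all of them and one from each pair: 7 + 7 = 14.
The 15th integer has to be the second member of some pair, so 14 + 1 = 15.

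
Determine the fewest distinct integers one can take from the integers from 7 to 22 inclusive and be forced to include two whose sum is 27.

Two chosen integers sum to 27 exactly when both halves of some pair {x, 27−x} with 7 ≤ x ≤ 27−x ≤ 20 are chosen — 7 such pairs.
The remaining 2 elements (those with no distinct partner in range) can never complete a 27-sum, so the worst case takes all of them and one from each pair: 2 + 7 = 9.
By pigeonhole, the 10th integer has to be the second member of some pair, so 9 + 1 = 10.

10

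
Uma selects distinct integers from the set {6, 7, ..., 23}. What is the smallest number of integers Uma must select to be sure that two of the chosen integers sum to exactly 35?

13

Group the elements by complementary pair {x, 35−x}: {12,23}, {13,22}, {14,21}, …, giving 6 two-element pairs and 6 integers whose partner 35−x falls outside [6,23].
Pigeonhole: treating each of those 12 groups as a pigeonhole, one can pick one integer per group — 12 integers — with no two summing to 35.
The 13th integer lands in an occupied pair, forcing a sum of 35.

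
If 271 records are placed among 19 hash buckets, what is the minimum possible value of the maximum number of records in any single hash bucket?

15

By pigeonhole, the 19 hash buckets are the holes and the 271 records are the pigeons.
If every hash bucket held at most 14 records, the total would be at most 19 × 14 = 266, which is less than 271.
So some hash bucket holds at least ⌈271/19⌉ = 15 records.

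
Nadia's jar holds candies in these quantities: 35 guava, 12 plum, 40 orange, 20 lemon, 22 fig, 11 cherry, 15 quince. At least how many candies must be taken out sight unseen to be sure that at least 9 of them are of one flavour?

57

Pigeonhole: the 7 flavours are the holes; the candies drawn are the pigeons.
To avoid 9 of any one flavour, the worst case takes at most 8 of each flavour.
That gives 8 + 8 + 8 + 8 + 8 + 8 + 8 = 56 candies with no flavour reaching 9.
The next candy forces some flavour to 9, so 56 + 1 = 57.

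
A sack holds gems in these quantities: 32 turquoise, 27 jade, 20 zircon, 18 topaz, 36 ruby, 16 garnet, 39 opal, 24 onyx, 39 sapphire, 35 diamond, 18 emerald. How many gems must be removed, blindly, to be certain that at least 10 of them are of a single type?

100

Put each drawn gem into a box by type. The largest draw with every box below 10 takes min(count, 9) from each type.
Σ min(cᵢ, 9) = 9 + 9 + 9 + 9 + 9 + 9 + 9 + 9 + 9 + 9 + 9 = 99.
Draw number 99 + 1 = 100 must push one box to 10.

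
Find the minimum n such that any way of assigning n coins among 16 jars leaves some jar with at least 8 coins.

113

With 112 coins one could put exactly 7 in each of the 16 jars, and no jar would reach 8.
Pigeonhole: one more coin must land in a jar that already has 7, giving it 8.
So 16 × 7 + 1 = 113 coins are required.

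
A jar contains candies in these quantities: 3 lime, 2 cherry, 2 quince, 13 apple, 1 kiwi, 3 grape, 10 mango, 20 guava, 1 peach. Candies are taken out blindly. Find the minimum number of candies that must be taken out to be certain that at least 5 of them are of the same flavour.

By the pigeonhole principle, put each drawn candy into a box by flavour. The largest draw with every box below 5 takes min(count, 4) from each flavour; flavours with fewer than 4 contribute all they have.
Σ min(cᵢ, 4) = 3 + 2 + 2 + 4 + 1 + 3 + 4 + 4 + 1 = 24.
Draw number 24 + 1 = 25 must push one box to 5.

25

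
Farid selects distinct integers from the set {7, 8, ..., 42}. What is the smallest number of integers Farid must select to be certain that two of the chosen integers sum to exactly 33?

27

Group the elements by complementary pair {x, 33−x}: {7,26}, {8,25}, {9,24}, …, giving 10 two-element pairs and 16 integers whose partner 33−x falls outside [7,42].
By pigeonhole, treating each of those 26 groups as a pigeonhole, one can pick one integer per group — 26 integers — with no two summing to 33.
The 27th integer lands in an occupied pair, forcing a sum of 33.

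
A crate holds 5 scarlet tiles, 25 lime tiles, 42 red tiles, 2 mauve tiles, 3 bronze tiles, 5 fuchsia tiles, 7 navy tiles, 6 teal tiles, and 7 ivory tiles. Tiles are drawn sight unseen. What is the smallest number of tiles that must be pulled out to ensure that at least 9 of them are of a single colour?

By the pigeonhole principle, the 9 colours are the holes; the tiles drawn are the pigeons.
To avoid 9 of any one colour, the worst case takes at most 8 of each colour, or every tile of a colour that has fewer than 8.
That gives 5 + 8 + 8 + 2 + 3 + 5 + 7 + 6 + 7 = 51 tiles with no colour reaching 9.
The next tile forces some colour to 9, so 51 + 1 = 52.

52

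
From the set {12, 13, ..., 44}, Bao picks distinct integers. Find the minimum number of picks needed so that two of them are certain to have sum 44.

24

Two chosen integers sum to 44 exactly when both halves of some pair {x, 44−x} with 12 ≤ x ≤ 44−x ≤ 32 are chosen — 10 such pairs.
The remaining 13 elements (those with no distinct partner in range) can never complete a 44-sum, so the worst case takes all of them and one from each pair: 13 + 10 = 23.
The 24th integer has to be the second member of some pair, so 23 + 1 = 24.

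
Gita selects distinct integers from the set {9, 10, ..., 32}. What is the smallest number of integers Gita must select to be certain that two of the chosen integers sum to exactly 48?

A set avoiding the sum 48 can contain at most one of each pair {x, 48−x}, plus the 8 elements whose complement lies outside the range or equal to its own complement.
The integers 9, …, 24 (16 of them) are such a set: any two sum to at least 9+10 = 19 and at most 23+24 = 47 < 48.
Pigeonhole: any 17th integer completes one of the 8 pairs, so 17 choices force a sum of 48.

17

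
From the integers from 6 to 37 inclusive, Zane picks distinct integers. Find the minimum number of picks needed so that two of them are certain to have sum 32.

23

Group the elements by complementary pair {x, 32−x}: {6,26}, {7,25}, {8,24}, …, giving 10 two-element pairs; the single value 16 (it cannot pair with itself since the integers are distinct); and 11 integers whose partner 32−x falls outside [6,37].
Pigeonhole: treating each of those 22 groups as a pigeonhole, one can pick one integer per group — 22 integers — with no two summing to 32.
The 23rd integer lands in an occupied pair, forcing a sum of 32.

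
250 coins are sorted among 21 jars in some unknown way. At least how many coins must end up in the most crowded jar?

Pigeonhole: the 21 jars are the holes and the 250 coins are the pigeons.
If every jar held at most 11 coins, the total would be at most 21 × 11 = 231, which is less than 250.
So some jar holds at least ⌈250/21⌉ = 12 coins.

12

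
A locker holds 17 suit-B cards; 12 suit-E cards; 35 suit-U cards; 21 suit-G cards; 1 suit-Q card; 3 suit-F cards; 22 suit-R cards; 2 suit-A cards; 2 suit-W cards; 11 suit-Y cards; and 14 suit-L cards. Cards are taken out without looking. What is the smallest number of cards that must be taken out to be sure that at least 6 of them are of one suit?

44

Pigeonhole: the 11 suits are the holes; the cards drawn are the pigeons.
To avoid 6 of any one suit, the worst case takes at most 5 of each suit, or every card of a suit that has fewer than 5.
That gives 5 + 5 + 5 + 5 + 1 + 3 + 5 + 2 + 2 + 5 + 5 = 43 cards with no suit reaching 6.
The next card forces some suit to 6, so 43 + 1 = 44.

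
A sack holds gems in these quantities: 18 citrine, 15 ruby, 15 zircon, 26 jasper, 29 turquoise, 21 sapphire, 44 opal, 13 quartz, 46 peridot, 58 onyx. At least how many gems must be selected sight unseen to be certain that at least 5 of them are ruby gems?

In the worst case for collecting ruby gems, every non-ruby gem comes out first.
There are 18 + 15 + 26 + 29 + 21 + 44 + 13 + 46 + 58 = 270 non-ruby gems altogether.
After those, each further gem must be ruby, so 270 + 5 = 275 draws guarantee 5 ruby gems.

275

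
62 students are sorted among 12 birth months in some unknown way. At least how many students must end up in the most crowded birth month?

The 12 birth months are the holes and the 62 students are the pigeons.
If every birth month held at most 5 students, the total would be at most 12 × 5 = 60, which is less than 62.
So some birth month holds at least ⌈62/12⌉ = 6 students.

6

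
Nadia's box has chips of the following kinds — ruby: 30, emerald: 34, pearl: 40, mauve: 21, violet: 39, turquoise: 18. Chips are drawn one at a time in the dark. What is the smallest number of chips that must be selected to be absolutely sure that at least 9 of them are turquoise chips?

In the worst case for collecting turquoise chips, every non-turquoise chip comes out first.
There are 30 + 34 + 40 + 21 + 39 = 164 non-turquoise chips altogether.
After those, each further chip must be turquoise, so 164 + 9 = 173 draws guarantee 9 turquoise chips.

173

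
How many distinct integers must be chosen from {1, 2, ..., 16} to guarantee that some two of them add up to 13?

Group the elements by complementary pair {x, 13−x}: {1,12}, {2,11}, {3,10}, …, giving 6 two-element pairs and 4 integers whose partner 13−x falls outside [1,16].
By pigeonhole, treating each of those 10 groups as a pigeonhole, one can pick one integer per group — 10 integers — with no two summing to 13.
The 11th integer lands in an occupied pair, forcing a sum of 13.

11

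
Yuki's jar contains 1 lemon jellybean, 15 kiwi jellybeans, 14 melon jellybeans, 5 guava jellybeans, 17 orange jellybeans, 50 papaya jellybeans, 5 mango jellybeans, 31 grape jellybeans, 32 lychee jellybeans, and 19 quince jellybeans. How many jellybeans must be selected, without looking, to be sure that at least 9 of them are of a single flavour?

An adversary could hand out at most 8 jellybeans per flavour (lemon, guava, mango run out sooner): 1 + 8 + 8 + 5 + 8 + 8 + 5 + 8 + 8 + 8 = 67 jellybeans and still no flavour has 9.
By pigeonhole, one more jellybean lands in a flavour already at 8, so 68 draws are enough and 67 are not.

68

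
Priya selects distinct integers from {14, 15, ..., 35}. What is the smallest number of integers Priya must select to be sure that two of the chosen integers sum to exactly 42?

A set avoiding the sum 42 can contain at most one of each pair {x, 42−x}, plus the 8 elements whose complement lies outside the range or equal to its own complement.
The integers 21, …, 35 (15 of them) are such a set: any two sum to at least 21+22 = 43 > 42.
By pigeonhole, any 16th integer completes one of the 7 pairs, so 16 choices force a sum of 42.

16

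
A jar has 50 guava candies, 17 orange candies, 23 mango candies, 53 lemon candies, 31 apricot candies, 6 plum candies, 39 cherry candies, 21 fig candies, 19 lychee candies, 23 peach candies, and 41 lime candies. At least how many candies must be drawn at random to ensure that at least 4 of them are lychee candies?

308

In the worst case for collecting lychee candies, every non-lychee candy comes out first.
There are 50 + 17 + 23 + 53 + 31 + 6 + 39 + 21 + 23 + 41 = 304 non-lychee candies altogether.
After those, each further candy must be lychee, so 304 + 4 = 308 draws guarantee 4 lychee candies.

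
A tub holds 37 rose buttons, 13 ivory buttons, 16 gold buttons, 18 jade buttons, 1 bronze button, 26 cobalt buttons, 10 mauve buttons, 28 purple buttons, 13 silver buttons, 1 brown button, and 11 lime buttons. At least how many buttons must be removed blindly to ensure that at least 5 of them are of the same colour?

An adversary could hand out at most 4 buttons per colour (bronze, brown run out sooner): 4 + 4 + 4 + 4 + 1 + 4 + 4 + 4 + 4 + 1 + 4 = 38 buttons and still no colour has 5.
One more button lands in a colour already at 4, so 39 draws are enough and 38 are not.

39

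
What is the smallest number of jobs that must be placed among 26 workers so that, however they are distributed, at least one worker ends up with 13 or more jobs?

With 312 jobs one could put exactly 12 in each of the 26 workers, and no worker would reach 13.
By pigeonhole, one more job must land in a worker that already has 12, giving it 13.
So 26 × 12 + 1 = 313 jobs are required.

313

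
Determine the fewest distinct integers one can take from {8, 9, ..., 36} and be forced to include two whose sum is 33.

21

A set avoiding the sum 33 can contain at most one of each pair {x, 33−x}, plus the 11 elements whose complement lies outside the range.
The integers 17, …, 36 (20 of them) are such a set: any two sum to at least 17+18 = 35 > 33.
Any 21st integer completes one of the 9 pairs, so 21 choices force a sum of 33.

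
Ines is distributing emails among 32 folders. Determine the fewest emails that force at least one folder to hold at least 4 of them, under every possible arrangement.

With 96 emails one could put exactly 3 in each of the 32 folders, and no folder would reach 4.
Pigeonhole: one more email must land in a folder that already has 3, giving it 4.
So 32 × 3 + 1 = 97 emails are required.

97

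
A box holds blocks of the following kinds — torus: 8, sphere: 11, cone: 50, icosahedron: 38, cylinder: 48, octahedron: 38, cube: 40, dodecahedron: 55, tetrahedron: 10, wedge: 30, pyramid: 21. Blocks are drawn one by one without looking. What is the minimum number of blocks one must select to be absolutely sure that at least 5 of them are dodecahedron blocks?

299

In the worst case for collecting dodecahedron blocks, every non-dodecahedron block comes out first.
There are 8 + 11 + 50 + 38 + 48 + 38 + 40 + 10 + 30 + 21 = 294 non-dodecahedron blocks altogether.
After those, each further block must be dodecahedron, so 294 + 5 = 299 draws guarantee 5 dodecahedron blocks.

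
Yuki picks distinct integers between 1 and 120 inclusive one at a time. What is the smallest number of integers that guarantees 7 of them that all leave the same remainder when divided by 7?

The 7 residue classes mod 7 are the pigeonholes.
With 42 integers one could put 6 in each residue class and have no class reach 7.
The 43rd integer pushes some class to 7, so 7·6 + 1 = 43.

43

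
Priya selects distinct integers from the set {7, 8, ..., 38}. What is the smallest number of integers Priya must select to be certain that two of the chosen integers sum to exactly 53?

Two chosen integers sum to 53 exactly when both halves of some pair {x, 53−x} with 15 ≤ x ≤ 53−x ≤ 38 are chosen — 12 such pairs.
The remaining 8 elements (those with no distinct partner in range) can never complete a 53-sum, so the worst case takes all of them and one from each pair: 8 + 12 = 20.
By pigeonhole, the 21st integer has to be the second member of some pair, so 20 + 1 = 21.

21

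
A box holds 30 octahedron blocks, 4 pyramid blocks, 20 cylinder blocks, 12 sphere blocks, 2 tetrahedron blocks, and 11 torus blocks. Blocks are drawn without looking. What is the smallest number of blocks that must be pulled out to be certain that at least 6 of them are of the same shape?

By pigeonhole, the 6 shapes are the holes; the blocks drawn are the pigeons.
To avoid 6 of any one shape, the worst case takes at most 5 of each shape, or every block of a shape that has fewer than 5.
That gives 5 + 4 + 5 + 5 + 2 + 5 = 26 blocks with no shape reaching 6.
The next block forces some shape to 6, so 26 + 1 = 27.

27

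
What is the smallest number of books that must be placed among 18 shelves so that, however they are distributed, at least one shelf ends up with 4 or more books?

With 54 books one could put exactly 3 in each of the 18 shelves, and no shelf would reach 4.
By the pigeonhole principle, one more book must land in a shelf that already has 3, giving it 4.
So 18 × 3 + 1 = 55 books are required.

55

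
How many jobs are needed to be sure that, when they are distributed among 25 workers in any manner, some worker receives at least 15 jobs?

351

With 350 jobs one could put exactly 14 in each of the 25 workers, and no worker would reach 15.
By pigeonhole, one more job must land in a worker that already has 14, giving it 15.
So 25 × 14 + 1 = 351 jobs are required.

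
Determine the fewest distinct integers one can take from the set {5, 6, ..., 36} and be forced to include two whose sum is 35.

Two chosen integers sum to 35 exactly when both halves of some pair {x, 35−x} with 5 ≤ x ≤ 35−x ≤ 30 are chosen — 13 such pairs.
The remaining 6 elements (those with no distinct partner in range) can never complete a 35-sum, so the worst case takes all of them and one from each pair: 6 + 13 = 19.
The 20th integer has to be the second member of some pair, so 19 + 1 = 20.

20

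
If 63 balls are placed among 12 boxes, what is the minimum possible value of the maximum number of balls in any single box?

6

The 12 boxes are the holes and the 63 balls are the pigeons.
If every box held at most 5 balls, the total would be at most 12 × 5 = 60, which is less than 63.
So some box holds at least ⌈63/12⌉ = 6 balls.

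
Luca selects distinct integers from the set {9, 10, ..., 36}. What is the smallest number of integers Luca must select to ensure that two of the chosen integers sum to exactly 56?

Group the elements by complementary pair {x, 56−x}: {20,36}, {21,35}, {22,34}, …, giving 8 two-element pairs, the single value 28 (it cannot pair with itself since the integers are distinct), and 11 integers whose partner 56−x falls outside [9,36].
By pigeonhole, treating each of those 20 groups as a pigeonhole, one can pick one integer per group — 20 integers — with no two summing to 56.
The 21st integer lands in an occupied pair, forcing a sum of 56.

21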